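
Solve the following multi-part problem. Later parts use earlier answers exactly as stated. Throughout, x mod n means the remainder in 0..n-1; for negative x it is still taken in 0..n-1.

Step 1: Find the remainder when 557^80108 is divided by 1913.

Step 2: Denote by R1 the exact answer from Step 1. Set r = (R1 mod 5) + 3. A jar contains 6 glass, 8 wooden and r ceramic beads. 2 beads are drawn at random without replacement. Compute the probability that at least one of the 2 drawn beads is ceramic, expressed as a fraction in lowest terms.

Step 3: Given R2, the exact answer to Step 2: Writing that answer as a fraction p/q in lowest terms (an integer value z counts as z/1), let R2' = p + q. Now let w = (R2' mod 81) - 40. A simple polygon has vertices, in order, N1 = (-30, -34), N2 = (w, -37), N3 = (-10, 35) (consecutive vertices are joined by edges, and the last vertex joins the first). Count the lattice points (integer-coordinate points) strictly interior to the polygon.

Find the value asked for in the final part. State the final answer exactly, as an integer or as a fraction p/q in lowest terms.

1267

Step 1: squarings mod 1913: 557^1=557, 557^2=343, 557^4=956, 557^8=1435, 557^16=837, 557^32=411, 557^64=577, 557^128=67, 557^256=663, 557^512=1492, 557^1024=1245, 557^2048=495, 557^4096=161, 557^8192=1052, 557^16384=990, 557^32768=644, 557^65536=1528; 557^80108 = 557^4 * 557^8 * 557^32 * 557^64 * 557^128 * 557^2048 * 557^4096 * 557^8192 * 557^65536 = 1213 (mod 1913); answer 1213
Step 2: R1 = 1213; r = 6; total draws C(20,2) = 190; complement C(14,2) = 91; favorable 190 - 91 = 99; P = 99/190; answer 99/190
Step 3: R2 = 99/190; threaded value p + q = 289; w = 6; cross terms: (-30*-37 - 6*-34)=1314, (6*35 - -10*-37)=-160, (-10*-34 - -30*35)=1390; twice the area = |2544| = 2544; area = 1272; boundary points = 3 + 8 + 1 = 12; strictly interior points = area - boundary/2 + 1 = 1267; answer 1267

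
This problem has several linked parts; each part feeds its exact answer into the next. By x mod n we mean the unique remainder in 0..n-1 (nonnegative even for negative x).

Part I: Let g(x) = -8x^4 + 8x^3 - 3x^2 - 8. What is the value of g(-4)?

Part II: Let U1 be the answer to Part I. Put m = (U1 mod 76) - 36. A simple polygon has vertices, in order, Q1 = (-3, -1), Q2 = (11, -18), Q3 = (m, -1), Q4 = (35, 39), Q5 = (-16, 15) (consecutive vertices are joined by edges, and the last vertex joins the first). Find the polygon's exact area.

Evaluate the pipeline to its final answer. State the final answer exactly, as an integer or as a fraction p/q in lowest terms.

1755/2

Part I: -8*(-4)^4 + 8*(-4)^3 - 3*(-4)^2 - 8 = (-2048) + (-512) + (-48) + (-8) = -2616; answer -2616
Part II: U1 = -2616; m = 8; cross terms: (-3*-18 - 11*-1)=65, (11*-1 - 8*-18)=133, (8*39 - 35*-1)=347, (35*15 - -16*39)=1149, (-16*-1 - -3*15)=61; twice the area = |1755| = 1755; area = 1755/2; answer 1755/2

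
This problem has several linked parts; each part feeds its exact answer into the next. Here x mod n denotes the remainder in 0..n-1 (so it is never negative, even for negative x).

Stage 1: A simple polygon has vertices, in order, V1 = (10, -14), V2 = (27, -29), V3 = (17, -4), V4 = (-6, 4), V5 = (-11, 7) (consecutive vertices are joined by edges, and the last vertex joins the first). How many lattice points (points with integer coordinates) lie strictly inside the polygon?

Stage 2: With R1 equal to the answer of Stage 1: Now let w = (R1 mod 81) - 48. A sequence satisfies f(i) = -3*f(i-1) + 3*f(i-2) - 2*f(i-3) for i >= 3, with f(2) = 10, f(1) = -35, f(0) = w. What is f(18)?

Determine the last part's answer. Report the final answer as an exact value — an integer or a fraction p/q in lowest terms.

90775212675

Stage 1: cross terms: (10*-29 - 27*-14)=88, (27*-4 - 17*-29)=385, (17*4 - -6*-4)=44, (-6*7 - -11*4)=2, (-11*-14 - 10*7)=84; twice the area = |603| = 603; area = 603/2; boundary points = 1 + 5 + 1 + 1 + 21 = 29; strictly interior points = area - boundary/2 + 1 = 288; answer 288
Stage 2: R1 = 288; w = -3; f(3) = -3*(10) + 3*(-35) - 2*(-3) = -129; iterating: f(3)=-129, f(4)=487, f(5)=-1868, f(6)=7323, f(7)=-28547, f(8)=111346, f(9)=-434325, f(10)=1694107, f(11)=-6607988, f(12)=25774935, f(13)=-100536983, f(14)=392151730, f(15)=-1529616009, f(16)=5966377183, f(17)=-23272283036, f(18)=90775212675; answer 90775212675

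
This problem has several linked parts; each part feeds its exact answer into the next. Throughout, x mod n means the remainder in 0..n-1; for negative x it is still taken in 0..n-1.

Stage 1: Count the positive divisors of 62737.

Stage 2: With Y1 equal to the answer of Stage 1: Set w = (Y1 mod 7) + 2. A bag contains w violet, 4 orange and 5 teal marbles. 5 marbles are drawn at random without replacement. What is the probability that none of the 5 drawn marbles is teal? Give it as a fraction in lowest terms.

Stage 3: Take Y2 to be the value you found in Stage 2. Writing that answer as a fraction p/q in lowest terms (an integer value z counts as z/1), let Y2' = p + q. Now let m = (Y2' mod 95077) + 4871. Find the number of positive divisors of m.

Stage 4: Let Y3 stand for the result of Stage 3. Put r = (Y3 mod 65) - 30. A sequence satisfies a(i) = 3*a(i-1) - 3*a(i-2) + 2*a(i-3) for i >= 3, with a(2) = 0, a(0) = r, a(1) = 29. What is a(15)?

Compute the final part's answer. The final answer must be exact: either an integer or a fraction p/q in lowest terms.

-557051

Stage 1: 62737 = 43 * 1459; number of divisors = (1+1) * (1+1) = 4; answer 4
Stage 2: Y1 = 4; w = 6; total draws C(15,5) = 3003; favorable C(10,5) = 252; P = 12/143; answer 12/143
Stage 3: Y2 = 12/143; threaded value p + q = 155; m = 5026; 5026 = 2 * 7 * 359; number of divisors = (1+1) * (1+1) * (1+1) = 8; answer 8
Stage 4: Y3 = 8; r = -22; a(3) = 3*(0) - 3*(29) + 2*(-22) = -131; iterating: a(3)=-131, a(4)=-335, a(5)=-612, a(6)=-1093, a(7)=-2113, a(8)=-4284, a(9)=-8699, a(10)=-17471, a(11)=-34884, a(12)=-69637, a(13)=-139201, a(14)=-278460, a(15)=-557051; answer -557051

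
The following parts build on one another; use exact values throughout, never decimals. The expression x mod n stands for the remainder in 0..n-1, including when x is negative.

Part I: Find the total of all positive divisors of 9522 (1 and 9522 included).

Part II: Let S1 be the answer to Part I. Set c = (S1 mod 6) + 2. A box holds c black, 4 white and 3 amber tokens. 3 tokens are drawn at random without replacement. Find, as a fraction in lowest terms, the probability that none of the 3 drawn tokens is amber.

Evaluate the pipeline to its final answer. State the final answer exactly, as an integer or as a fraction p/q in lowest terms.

21/55

Part I: 9522 = 2 * 3^2 * 23^2; sigma = (1 + 2) * (1 + 3 + 9) * (1 + 23 + 529) = 3 * 13 * 553 = 21567; answer 21567
Part II: S1 = 21567; c = 5; total draws C(12,3) = 220; favorable C(9,3) = 84; P = 21/55; answer 21/55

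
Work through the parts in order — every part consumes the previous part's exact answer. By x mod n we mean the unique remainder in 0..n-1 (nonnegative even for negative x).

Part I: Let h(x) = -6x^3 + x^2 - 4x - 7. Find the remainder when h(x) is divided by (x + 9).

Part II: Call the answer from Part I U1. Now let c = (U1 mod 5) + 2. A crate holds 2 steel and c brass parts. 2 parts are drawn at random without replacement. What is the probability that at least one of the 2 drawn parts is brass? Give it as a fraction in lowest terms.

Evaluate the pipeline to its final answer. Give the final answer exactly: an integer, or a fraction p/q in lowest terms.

Part I: remainder = value at the root: -6*(-9)^3 + 1*(-9)^2 - 4*(-9)^1 - 7 = (4374) + (81) + (36) + (-7) = 4484; answer 4484
Part II: U1 = 4484; c = 6; total draws C(8,2) = 28; complement C(2,2) = 1; favorable 28 - 1 = 27; P = 27/28; answer 27/28

27/28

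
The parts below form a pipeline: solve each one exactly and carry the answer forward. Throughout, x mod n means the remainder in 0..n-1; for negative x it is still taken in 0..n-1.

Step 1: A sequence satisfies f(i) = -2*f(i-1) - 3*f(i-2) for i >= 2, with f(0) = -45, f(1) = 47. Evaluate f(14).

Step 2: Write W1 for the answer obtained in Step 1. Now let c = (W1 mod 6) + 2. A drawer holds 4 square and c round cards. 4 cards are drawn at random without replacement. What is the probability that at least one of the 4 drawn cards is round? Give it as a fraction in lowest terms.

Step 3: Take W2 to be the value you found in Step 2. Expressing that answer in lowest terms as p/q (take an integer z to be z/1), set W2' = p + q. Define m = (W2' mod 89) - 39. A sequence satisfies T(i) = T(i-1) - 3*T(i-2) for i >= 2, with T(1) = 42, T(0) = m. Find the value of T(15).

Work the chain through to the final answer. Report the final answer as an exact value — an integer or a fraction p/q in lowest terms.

Step 1: f(2) = -2*(47) - 3*(-45) = 41; iterating: f(2)=41, f(3)=-223, f(4)=323, f(5)=23, f(6)=-1015, f(7)=1961, f(8)=-877, f(9)=-4129, f(10)=10889, f(11)=-9391, f(12)=-13885, f(13)=55943, f(14)=-70231; answer -70231
Step 2: W1 = -70231; c = 7; total draws C(11,4) = 330; complement C(4,4) = 1; favorable 330 - 1 = 329; P = 329/330; answer 329/330
Step 3: W2 = 329/330; threaded value p + q = 659; m = -3; T(2) = 1*(42) - 3*(-3) = 51; iterating: T(2)=51, T(3)=-75, T(4)=-228, T(5)=-3, T(6)=681, T(7)=690, T(8)=-1353, T(9)=-3423, T(10)=636, T(11)=10905, T(12)=8997, T(13)=-23718, T(14)=-50709, T(15)=20445; answer 20445

20445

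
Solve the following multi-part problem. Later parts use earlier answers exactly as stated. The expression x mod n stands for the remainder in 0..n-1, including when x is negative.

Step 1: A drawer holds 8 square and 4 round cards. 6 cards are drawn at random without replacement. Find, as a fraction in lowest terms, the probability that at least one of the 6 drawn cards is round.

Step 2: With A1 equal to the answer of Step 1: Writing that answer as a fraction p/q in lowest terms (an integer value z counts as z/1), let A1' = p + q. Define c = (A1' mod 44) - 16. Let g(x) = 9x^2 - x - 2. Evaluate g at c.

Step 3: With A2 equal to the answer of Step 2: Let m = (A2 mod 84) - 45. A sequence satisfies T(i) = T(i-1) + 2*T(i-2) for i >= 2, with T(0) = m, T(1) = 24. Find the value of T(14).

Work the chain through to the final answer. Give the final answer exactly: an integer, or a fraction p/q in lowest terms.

Step 1: total draws C(12,6) = 924; complement C(8,6) = 28; favorable 924 - 28 = 896; P = 32/33; answer 32/33
Step 2: A1 = 32/33; threaded value p + q = 65; c = 5; 9*(5)^2 - 1*(5)^1 - 2 = (225) + (-5) + (-2) = 218; answer 218
Step 3: A2 = 218; m = 5; T(2) = 1*(24) + 2*(5) = 34; iterating: T(2)=34, T(3)=82, T(4)=150, T(5)=314, T(6)=614, T(7)=1242, T(8)=2470, T(9)=4954, T(10)=9894, T(11)=19802, T(12)=39590, T(13)=79194, T(14)=158374; answer 158374

158374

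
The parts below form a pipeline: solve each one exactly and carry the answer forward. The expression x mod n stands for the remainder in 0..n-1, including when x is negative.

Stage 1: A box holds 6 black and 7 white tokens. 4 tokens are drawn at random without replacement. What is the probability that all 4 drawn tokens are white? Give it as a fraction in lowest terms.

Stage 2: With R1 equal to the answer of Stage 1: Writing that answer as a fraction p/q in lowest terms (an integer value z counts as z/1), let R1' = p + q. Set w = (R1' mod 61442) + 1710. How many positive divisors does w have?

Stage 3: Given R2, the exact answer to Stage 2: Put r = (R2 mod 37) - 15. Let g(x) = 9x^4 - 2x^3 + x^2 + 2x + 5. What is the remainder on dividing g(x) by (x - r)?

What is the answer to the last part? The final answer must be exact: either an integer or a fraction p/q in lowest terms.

Stage 1: total draws C(13,4) = 715; favorable C(7,4) = 35; P = 7/143; answer 7/143
Stage 2: R1 = 7/143; threaded value p + q = 150; w = 1860; 1860 = 2^2 * 3 * 5 * 31; number of divisors = (2+1) * (1+1) * (1+1) * (1+1) = 24; answer 24
Stage 3: R2 = 24; r = 9; remainder = value at the root: 9*(9)^4 - 2*(9)^3 + 1*(9)^2 + 2*(9)^1 + 5 = (59049) + (-1458) + (81) + (18) + (5) = 57695; answer 57695

57695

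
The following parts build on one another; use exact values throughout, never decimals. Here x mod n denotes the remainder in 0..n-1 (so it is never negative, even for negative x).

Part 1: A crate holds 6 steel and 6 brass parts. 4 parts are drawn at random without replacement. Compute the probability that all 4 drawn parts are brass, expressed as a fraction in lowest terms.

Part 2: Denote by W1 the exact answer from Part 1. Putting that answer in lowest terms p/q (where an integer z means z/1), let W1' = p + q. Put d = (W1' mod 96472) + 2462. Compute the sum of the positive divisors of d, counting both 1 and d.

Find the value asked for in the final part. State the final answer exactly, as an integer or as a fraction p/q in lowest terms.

Part 1: total draws C(12,4) = 495; favorable C(6,4) = 15; P = 1/33; answer 1/33
Part 2: W1 = 1/33; threaded value p + q = 34; d = 2496; 2496 = 2^6 * 3 * 13; sigma = (1 + 2 + 4 + 8 + 16 + 32 + 64) * (1 + 3) * (1 + 13) = 127 * 4 * 14 = 7112; answer 7112

7112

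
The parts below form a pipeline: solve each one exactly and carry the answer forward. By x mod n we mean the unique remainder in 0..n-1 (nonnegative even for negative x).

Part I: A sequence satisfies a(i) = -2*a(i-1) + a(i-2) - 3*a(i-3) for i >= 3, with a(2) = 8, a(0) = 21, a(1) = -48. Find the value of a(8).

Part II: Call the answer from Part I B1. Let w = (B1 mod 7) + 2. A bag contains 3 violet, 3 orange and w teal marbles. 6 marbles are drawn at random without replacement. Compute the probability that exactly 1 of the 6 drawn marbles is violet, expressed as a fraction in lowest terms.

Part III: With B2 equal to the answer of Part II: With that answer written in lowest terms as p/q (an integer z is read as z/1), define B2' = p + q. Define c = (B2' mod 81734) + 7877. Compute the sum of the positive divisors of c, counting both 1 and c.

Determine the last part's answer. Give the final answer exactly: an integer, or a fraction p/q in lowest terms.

8280

Part I: a(3) = -2*(8) + 1*(-48) - 3*(21) = -127; iterating: a(3)=-127, a(4)=406, a(5)=-963, a(6)=2713, a(7)=-7607, a(8)=20816; answer 20816
Part II: B1 = 20816; w = 7; total draws C(13,6) = 1716; favorable C(3,1)*C(10,5) = 756; P = 63/143; answer 63/143
Part III: B2 = 63/143; threaded value p + q = 206; c = 8083; 8083 = 59 * 137; sigma = (1 + 59) * (1 + 137) = 60 * 138 = 8280; answer 8280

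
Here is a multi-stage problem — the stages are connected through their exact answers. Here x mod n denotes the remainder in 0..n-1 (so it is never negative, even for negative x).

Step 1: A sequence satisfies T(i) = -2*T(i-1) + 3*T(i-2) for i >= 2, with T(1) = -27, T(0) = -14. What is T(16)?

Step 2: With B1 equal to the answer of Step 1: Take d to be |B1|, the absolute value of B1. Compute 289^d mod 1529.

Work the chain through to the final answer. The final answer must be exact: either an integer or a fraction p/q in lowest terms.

1191

Step 1: T(2) = -2*(-27) + 3*(-14) = 12; iterating: T(2)=12, T(3)=-105, T(4)=246, T(5)=-807, T(6)=2352, T(7)=-7125, T(8)=21306, T(9)=-63987, T(10)=191892, T(11)=-575745, T(12)=1727166, T(13)=-5181567, T(14)=15544632, T(15)=-46633965, T(16)=139901826; answer 139901826
Step 2: B1 = 139901826; d = 139901826; squarings mod 1529: 289^1=289, 289^2=955, 289^4=741, 289^8=170, 289^16=1378, 289^32=1395, 289^64=1137, 289^128=764, 289^256=1147, 289^512=669, 289^1024=1093, 289^2048=500, 289^4096=773, 289^8192=1219, 289^16384=1302, 289^32768=1072, 289^65536=905, 289^131072=1010, 289^262144=257, 289^524288=302, 289^1048576=993, 289^2097152=1373, 289^4194304=1401, 289^8388608=1094, 289^16777216=1158, 289^33554432=31, 289^67108864=961, 289^134217728=5; 289^139901826 = 289^2 * 289^128 * 289^256 * 289^512 * 289^2048 * 289^4096 * 289^8192 * 289^32768 * 289^131072 * 289^262144 * 289^1048576 * 289^4194304 * 289^134217728 = 1191 (mod 1529); answer 1191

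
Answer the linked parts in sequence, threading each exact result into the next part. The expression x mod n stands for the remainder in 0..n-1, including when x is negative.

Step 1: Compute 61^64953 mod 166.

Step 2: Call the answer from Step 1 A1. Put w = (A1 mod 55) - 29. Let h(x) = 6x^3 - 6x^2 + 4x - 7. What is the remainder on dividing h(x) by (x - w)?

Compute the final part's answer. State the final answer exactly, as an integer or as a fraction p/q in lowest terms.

2713

Step 1: squarings mod 166: 61^1=61, 61^2=69, 61^4=113, 61^8=153, 61^16=3, 61^32=9, 61^64=81, 61^128=87, 61^256=99, 61^512=7, 61^1024=49, 61^2048=77, 61^4096=119, 61^8192=51, 61^16384=111, 61^32768=37; 61^64953 = 61^1 * 61^8 * 61^16 * 61^32 * 61^128 * 61^256 * 61^1024 * 61^2048 * 61^4096 * 61^8192 * 61^16384 * 61^32768 = 37 (mod 166); answer 37
Step 2: A1 = 37; w = 8; remainder = value at the root: 6*(8)^3 - 6*(8)^2 + 4*(8)^1 - 7 = (3072) + (-384) + (32) + (-7) = 2713; answer 2713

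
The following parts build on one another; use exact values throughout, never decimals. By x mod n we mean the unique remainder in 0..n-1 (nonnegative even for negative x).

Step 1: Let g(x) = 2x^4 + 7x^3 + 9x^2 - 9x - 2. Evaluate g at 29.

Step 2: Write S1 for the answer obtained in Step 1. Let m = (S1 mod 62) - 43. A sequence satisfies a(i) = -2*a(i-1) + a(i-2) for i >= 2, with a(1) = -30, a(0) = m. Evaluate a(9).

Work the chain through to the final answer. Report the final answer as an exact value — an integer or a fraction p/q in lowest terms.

-36078

Step 1: 2*(29)^4 + 7*(29)^3 + 9*(29)^2 - 9*(29)^1 - 2 = (1414562) + (170723) + (7569) + (-261) + (-2) = 1592591; answer 1592591
Step 2: S1 = 1592591; m = 16; a(2) = -2*(-30) + 1*(16) = 76; iterating: a(2)=76, a(3)=-182, a(4)=440, a(5)=-1062, a(6)=2564, a(7)=-6190, a(8)=14944, a(9)=-36078; answer -36078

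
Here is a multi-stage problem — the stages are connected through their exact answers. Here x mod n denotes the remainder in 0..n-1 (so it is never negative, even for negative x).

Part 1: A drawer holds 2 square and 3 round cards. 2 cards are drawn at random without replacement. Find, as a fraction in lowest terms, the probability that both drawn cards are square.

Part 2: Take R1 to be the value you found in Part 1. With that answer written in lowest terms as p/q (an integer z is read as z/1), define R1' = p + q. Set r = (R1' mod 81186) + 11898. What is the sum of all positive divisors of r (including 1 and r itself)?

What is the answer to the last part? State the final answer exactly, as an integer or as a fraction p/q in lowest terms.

Part 1: total draws C(5,2) = 10; favorable C(2,2) = 1; P = 1/10; answer 1/10
Part 2: R1 = 1/10; threaded value p + q = 11; r = 11909; 11909 is prime, so its only divisors are 1 and 11909; sigma = 1 + 11909 = 11910; answer 11910

11910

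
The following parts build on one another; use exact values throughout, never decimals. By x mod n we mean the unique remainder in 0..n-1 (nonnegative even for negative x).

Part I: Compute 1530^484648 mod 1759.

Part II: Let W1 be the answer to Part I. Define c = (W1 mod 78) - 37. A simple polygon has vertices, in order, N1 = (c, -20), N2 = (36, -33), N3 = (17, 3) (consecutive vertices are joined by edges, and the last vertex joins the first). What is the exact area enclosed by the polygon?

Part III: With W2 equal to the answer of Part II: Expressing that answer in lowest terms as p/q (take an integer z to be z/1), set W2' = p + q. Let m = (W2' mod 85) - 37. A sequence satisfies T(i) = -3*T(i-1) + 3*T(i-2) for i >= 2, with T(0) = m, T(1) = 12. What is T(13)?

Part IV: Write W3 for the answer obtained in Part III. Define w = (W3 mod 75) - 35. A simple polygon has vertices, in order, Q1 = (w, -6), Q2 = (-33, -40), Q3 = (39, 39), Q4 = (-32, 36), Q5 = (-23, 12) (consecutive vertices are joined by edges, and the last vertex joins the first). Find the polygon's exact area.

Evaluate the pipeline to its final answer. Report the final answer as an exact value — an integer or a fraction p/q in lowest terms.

Part I: squarings mod 1759: 1530^1=1530, 1530^2=1430, 1530^4=942, 1530^8=828, 1530^16=1333, 1530^32=299, 1530^64=1451, 1530^128=1637, 1530^256=812, 1530^512=1478, 1530^1024=1565, 1530^2048=697, 1530^4096=325, 1530^8192=85, 1530^16384=189, 1530^32768=541, 1530^65536=687, 1530^131072=557, 1530^262144=665; 1530^484648 = 1530^8 * 1530^32 * 1530^256 * 1530^1024 * 1530^8192 * 1530^16384 * 1530^65536 * 1530^131072 * 1530^262144 = 324 (mod 1759); answer 324
Part II: W1 = 324; c = -25; cross terms: (-25*-33 - 36*-20)=1545, (36*3 - 17*-33)=669, (17*-20 - -25*3)=-265; twice the area = |1949| = 1949; area = 1949/2; answer 1949/2
Part III: W2 = 1949/2; threaded value p + q = 1951; m = 44; T(2) = -3*(12) + 3*(44) = 96; iterating: T(2)=96, T(3)=-252, T(4)=1044, T(5)=-3888, T(6)=14796, T(7)=-56052, T(8)=212544, T(9)=-805788, T(10)=3054996, T(11)=-11582352, T(12)=43912044, T(13)=-166483188; answer -166483188
Part IV: W3 = -166483188; w = -23; cross terms: (-23*-40 - -33*-6)=722, (-33*39 - 39*-40)=273, (39*36 - -32*39)=2652, (-32*12 - -23*36)=444, (-23*-6 - -23*12)=414; twice the area = |4505| = 4505; area = 4505/2; answer 4505/2

4505/2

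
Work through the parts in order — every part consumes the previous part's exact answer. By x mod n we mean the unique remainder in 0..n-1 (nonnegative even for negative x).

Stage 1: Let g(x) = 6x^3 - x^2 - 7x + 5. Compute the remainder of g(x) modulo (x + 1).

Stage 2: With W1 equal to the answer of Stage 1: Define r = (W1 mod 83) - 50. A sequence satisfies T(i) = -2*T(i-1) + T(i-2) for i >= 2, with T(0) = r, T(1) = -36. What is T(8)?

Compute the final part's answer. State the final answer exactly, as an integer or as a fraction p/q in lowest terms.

Stage 1: remainder = value at the root: 6*(-1)^3 - 1*(-1)^2 - 7*(-1)^1 + 5 = (-6) + (-1) + (7) + (5) = 5; answer 5
Stage 2: W1 = 5; r = -45; T(2) = -2*(-36) + 1*(-45) = 27; iterating: T(2)=27, T(3)=-90, T(4)=207, T(5)=-504, T(6)=1215, T(7)=-2934, T(8)=7083; answer 7083

7083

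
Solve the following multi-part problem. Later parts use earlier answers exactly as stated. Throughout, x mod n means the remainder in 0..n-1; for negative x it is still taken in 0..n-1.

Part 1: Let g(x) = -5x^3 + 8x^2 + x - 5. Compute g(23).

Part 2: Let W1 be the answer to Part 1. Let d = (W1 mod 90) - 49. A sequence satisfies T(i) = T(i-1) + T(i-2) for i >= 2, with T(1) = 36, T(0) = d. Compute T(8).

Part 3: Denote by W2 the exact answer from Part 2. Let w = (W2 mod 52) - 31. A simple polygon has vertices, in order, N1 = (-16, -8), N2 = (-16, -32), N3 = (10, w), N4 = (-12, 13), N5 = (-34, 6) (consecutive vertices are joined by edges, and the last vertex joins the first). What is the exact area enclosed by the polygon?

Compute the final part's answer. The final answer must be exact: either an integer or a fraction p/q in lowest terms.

792

Part 1: -5*(23)^3 + 8*(23)^2 + 1*(23)^1 - 5 = (-60835) + (4232) + (23) + (-5) = -56585; answer -56585
Part 2: W1 = -56585; d = -24; T(2) = 1*(36) + 1*(-24) = 12; iterating: T(2)=12, T(3)=48, T(4)=60, T(5)=108, T(6)=168, T(7)=276, T(8)=444; answer 444
Part 3: W2 = 444; w = -3; cross terms: (-16*-32 - -16*-8)=384, (-16*-3 - 10*-32)=368, (10*13 - -12*-3)=94, (-12*6 - -34*13)=370, (-34*-8 - -16*6)=368; twice the area = |1584| = 1584; area = 792; answer 792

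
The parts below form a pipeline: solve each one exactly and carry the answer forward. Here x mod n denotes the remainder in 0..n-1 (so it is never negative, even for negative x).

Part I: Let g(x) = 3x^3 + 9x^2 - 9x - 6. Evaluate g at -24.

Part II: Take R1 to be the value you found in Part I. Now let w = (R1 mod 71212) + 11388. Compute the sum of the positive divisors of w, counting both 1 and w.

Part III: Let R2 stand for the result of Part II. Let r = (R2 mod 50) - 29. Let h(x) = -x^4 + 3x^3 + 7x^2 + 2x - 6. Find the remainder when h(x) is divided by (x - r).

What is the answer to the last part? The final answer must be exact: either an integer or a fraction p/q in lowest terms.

-111

Part I: 3*(-24)^3 + 9*(-24)^2 - 9*(-24)^1 - 6 = (-41472) + (5184) + (216) + (-6) = -36078; answer -36078
Part II: R1 = -36078; w = 46522; 46522 = 2 * 7 * 3323; sigma = (1 + 2) * (1 + 7) * (1 + 3323) = 3 * 8 * 3324 = 79776; answer 79776
Part III: R2 = 79776; r = -3; remainder = value at the root: -1*(-3)^4 + 3*(-3)^3 + 7*(-3)^2 + 2*(-3)^1 - 6 = (-81) + (-81) + (63) + (-6) + (-6) = -111; answer -111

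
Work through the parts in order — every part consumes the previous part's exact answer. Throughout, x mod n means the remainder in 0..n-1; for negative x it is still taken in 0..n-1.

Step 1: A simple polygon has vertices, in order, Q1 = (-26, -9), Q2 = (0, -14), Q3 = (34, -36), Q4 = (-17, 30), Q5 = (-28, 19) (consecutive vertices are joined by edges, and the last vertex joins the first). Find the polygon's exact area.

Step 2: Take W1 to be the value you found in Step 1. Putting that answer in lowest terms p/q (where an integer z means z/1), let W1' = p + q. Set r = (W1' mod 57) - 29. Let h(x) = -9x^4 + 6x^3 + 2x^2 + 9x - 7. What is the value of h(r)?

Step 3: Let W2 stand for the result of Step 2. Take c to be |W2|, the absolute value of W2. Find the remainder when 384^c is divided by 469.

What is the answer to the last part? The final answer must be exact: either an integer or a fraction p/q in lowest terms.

104

Step 1: cross terms: (-26*-14 - 0*-9)=364, (0*-36 - 34*-14)=476, (34*30 - -17*-36)=408, (-17*19 - -28*30)=517, (-28*-9 - -26*19)=746; twice the area = |2511| = 2511; area = 2511/2; answer 2511/2
Step 2: W1 = 2511/2; threaded value p + q = 2513; r = -24; -9*(-24)^4 + 6*(-24)^3 + 2*(-24)^2 + 9*(-24)^1 - 7 = (-2985984) + (-82944) + (1152) + (-216) + (-7) = -3067999; answer -3067999
Step 3: W2 = -3067999; c = 3067999; squarings mod 469: 384^1=384, 384^2=190, 384^4=456, 384^8=169, 384^16=421, 384^32=428, 384^64=274, 384^128=36, 384^256=358, 384^512=127, 384^1024=183, 384^2048=190, 384^4096=456, 384^8192=169, 384^16384=421, 384^32768=428, 384^65536=274, 384^131072=36, 384^262144=358, 384^524288=127, 384^1048576=183, 384^2097152=190; 384^3067999 = 384^1 * 384^2 * 384^4 * 384^8 * 384^16 * 384^64 * 384^4096 * 384^16384 * 384^32768 * 384^131072 * 384^262144 * 384^524288 * 384^2097152 = 104 (mod 469); answer 104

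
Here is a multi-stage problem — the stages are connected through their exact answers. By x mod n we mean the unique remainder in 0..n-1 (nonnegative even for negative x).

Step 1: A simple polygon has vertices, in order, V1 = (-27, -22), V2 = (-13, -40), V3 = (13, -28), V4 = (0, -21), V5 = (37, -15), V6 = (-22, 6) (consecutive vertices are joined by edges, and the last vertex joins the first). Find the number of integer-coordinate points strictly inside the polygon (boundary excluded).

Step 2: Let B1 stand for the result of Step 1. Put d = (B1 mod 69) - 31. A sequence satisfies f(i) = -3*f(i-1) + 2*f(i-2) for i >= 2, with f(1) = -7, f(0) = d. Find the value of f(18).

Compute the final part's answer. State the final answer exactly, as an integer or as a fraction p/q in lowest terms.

Step 1: cross terms: (-27*-40 - -13*-22)=794, (-13*-28 - 13*-40)=884, (13*-21 - 0*-28)=-273, (0*-15 - 37*-21)=777, (37*6 - -22*-15)=-108, (-22*-22 - -27*6)=646; twice the area = |2720| = 2720; area = 1360; boundary points = 2 + 2 + 1 + 1 + 1 + 1 = 8; strictly interior points = area - boundary/2 + 1 = 1357; answer 1357
Step 2: B1 = 1357; d = 15; f(2) = -3*(-7) + 2*(15) = 51; iterating: f(2)=51, f(3)=-167, f(4)=603, f(5)=-2143, f(6)=7635, f(7)=-27191, f(8)=96843, f(9)=-344911, f(10)=1228419, f(11)=-4375079, f(12)=15582075, f(13)=-55496383, f(14)=197653299, f(15)=-703952663, f(16)=2507164587, f(17)=-8929399087, f(18)=31802526435; answer 31802526435

31802526435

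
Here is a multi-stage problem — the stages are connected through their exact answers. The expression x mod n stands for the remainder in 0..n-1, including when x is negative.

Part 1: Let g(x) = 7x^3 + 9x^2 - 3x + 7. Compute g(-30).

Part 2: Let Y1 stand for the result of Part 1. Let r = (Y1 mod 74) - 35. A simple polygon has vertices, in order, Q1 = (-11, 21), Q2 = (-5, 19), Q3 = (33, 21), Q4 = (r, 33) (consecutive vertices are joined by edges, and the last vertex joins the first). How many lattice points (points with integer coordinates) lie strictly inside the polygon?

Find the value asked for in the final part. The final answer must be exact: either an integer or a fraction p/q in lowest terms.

305

Part 1: 7*(-30)^3 + 9*(-30)^2 - 3*(-30)^1 + 7 = (-189000) + (8100) + (90) + (7) = -180803; answer -180803
Part 2: Y1 = -180803; r = 18; cross terms: (-11*19 - -5*21)=-104, (-5*21 - 33*19)=-732, (33*33 - 18*21)=711, (18*21 - -11*33)=741; twice the area = |616| = 616; area = 308; boundary points = 2 + 2 + 3 + 1 = 8; strictly interior points = area - boundary/2 + 1 = 305; answer 305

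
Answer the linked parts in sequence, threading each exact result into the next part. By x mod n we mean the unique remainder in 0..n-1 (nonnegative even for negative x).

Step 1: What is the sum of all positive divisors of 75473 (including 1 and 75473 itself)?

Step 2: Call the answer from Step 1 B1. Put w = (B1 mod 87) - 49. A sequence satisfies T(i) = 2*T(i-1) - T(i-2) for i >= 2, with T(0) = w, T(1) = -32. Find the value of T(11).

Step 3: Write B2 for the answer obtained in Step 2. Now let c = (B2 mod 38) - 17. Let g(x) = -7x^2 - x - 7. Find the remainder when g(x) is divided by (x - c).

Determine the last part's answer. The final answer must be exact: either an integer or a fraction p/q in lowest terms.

-2013

Step 1: 75473 = 71 * 1063; sigma = (1 + 71) * (1 + 1063) = 72 * 1064 = 76608; answer 76608
Step 2: B1 = 76608; w = -1; T(2) = 2*(-32) - 1*(-1) = -63; iterating: T(2)=-63, T(3)=-94, T(4)=-125, T(5)=-156, T(6)=-187, T(7)=-218, T(8)=-249, T(9)=-280, T(10)=-311, T(11)=-342; answer -342
Step 3: B2 = -342; c = -17; remainder = value at the root: -7*(-17)^2 - 1*(-17)^1 - 7 = (-2023) + (17) + (-7) = -2013; answer -2013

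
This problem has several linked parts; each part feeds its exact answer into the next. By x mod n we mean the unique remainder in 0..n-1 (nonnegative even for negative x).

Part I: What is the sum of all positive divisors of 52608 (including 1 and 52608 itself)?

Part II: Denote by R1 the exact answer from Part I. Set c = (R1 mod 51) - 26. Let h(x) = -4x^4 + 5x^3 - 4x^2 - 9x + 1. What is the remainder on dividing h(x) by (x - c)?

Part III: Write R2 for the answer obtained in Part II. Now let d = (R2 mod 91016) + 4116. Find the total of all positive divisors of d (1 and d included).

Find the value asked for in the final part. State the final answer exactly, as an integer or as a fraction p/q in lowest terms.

Part I: 52608 = 2^7 * 3 * 137; sigma = (1 + 2 + 4 + 8 + 16 + 32 + 64 + 128) * (1 + 3) * (1 + 137) = 255 * 4 * 138 = 140760; answer 140760
Part II: R1 = 140760; c = -26; remainder = value at the root: -4*(-26)^4 + 5*(-26)^3 - 4*(-26)^2 - 9*(-26)^1 + 1 = (-1827904) + (-87880) + (-2704) + (234) + (1) = -1918253; answer -1918253
Part III: R2 = -1918253; d = 88215; 88215 = 3 * 5 * 5881; sigma = (1 + 3) * (1 + 5) * (1 + 5881) = 4 * 6 * 5882 = 141168; answer 141168

141168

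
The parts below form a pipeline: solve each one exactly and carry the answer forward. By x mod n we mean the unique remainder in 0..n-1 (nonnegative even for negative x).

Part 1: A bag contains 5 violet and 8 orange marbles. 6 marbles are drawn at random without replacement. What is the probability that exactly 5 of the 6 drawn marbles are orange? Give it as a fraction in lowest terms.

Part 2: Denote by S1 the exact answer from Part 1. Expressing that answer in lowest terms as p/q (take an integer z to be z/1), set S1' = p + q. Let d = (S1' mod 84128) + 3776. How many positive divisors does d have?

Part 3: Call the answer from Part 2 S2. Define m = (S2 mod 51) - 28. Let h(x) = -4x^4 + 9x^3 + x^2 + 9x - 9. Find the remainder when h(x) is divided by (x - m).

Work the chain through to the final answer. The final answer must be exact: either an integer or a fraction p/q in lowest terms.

Part 1: total draws C(13,6) = 1716; favorable C(8,5)*C(5,1) = 280; P = 70/429; answer 70/429
Part 2: S1 = 70/429; threaded value p + q = 499; d = 4275; 4275 = 3^2 * 5^2 * 19; number of divisors = (2+1) * (2+1) * (1+1) = 18; answer 18
Part 3: S2 = 18; m = -10; remainder = value at the root: -4*(-10)^4 + 9*(-10)^3 + 1*(-10)^2 + 9*(-10)^1 - 9 = (-40000) + (-9000) + (100) + (-90) + (-9) = -48999; answer -48999

-48999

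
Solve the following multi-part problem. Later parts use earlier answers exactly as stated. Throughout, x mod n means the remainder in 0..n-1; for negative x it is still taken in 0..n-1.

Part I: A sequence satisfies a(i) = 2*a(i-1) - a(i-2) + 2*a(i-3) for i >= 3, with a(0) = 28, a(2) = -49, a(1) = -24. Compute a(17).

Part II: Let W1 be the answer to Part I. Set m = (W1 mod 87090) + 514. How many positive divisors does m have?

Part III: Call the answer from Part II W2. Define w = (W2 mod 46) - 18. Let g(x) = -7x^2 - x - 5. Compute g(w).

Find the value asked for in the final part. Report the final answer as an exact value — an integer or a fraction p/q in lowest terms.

Part I: a(3) = 2*(-49) - 1*(-24) + 2*(28) = -18; iterating: a(3)=-18, a(4)=-35, a(5)=-150, a(6)=-301, a(7)=-522, a(8)=-1043, a(9)=-2166, a(10)=-4333, a(11)=-8586, a(12)=-17171, a(13)=-34422, a(14)=-68845, a(15)=-137610, a(16)=-275219, a(17)=-550518; answer -550518
Part II: W1 = -550518; m = 59626; 59626 = 2 * 7 * 4259; number of divisors = (1+1) * (1+1) * (1+1) = 8; answer 8
Part III: W2 = 8; w = -10; -7*(-10)^2 - 1*(-10)^1 - 5 = (-700) + (10) + (-5) = -695; answer -695

-695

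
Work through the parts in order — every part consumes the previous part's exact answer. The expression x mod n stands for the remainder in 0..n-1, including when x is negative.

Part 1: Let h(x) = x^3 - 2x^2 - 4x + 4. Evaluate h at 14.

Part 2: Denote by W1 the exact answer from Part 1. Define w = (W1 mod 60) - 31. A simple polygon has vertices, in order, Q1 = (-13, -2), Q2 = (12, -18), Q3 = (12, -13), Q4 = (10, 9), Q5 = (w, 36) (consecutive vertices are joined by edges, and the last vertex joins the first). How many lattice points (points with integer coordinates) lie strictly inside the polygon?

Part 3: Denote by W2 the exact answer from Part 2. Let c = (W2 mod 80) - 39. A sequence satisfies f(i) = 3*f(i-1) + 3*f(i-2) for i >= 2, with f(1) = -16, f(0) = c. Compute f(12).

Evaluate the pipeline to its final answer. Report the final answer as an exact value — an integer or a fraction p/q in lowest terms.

-49067532

Part 1: 1*(14)^3 - 2*(14)^2 - 4*(14)^1 + 4 = (2744) + (-392) + (-56) + (4) = 2300; answer 2300
Part 2: W1 = 2300; w = -11; cross terms: (-13*-18 - 12*-2)=258, (12*-13 - 12*-18)=60, (12*9 - 10*-13)=238, (10*36 - -11*9)=459, (-11*-2 - -13*36)=490; twice the area = |1505| = 1505; area = 1505/2; boundary points = 1 + 5 + 2 + 3 + 2 = 13; strictly interior points = area - boundary/2 + 1 = 747; answer 747
Part 3: W2 = 747; c = -12; f(2) = 3*(-16) + 3*(-12) = -84; iterating: f(2)=-84, f(3)=-300, f(4)=-1152, f(5)=-4356, f(6)=-16524, f(7)=-62640, f(8)=-237492, f(9)=-900396, f(10)=-3413664, f(11)=-12942180, f(12)=-49067532; answer -49067532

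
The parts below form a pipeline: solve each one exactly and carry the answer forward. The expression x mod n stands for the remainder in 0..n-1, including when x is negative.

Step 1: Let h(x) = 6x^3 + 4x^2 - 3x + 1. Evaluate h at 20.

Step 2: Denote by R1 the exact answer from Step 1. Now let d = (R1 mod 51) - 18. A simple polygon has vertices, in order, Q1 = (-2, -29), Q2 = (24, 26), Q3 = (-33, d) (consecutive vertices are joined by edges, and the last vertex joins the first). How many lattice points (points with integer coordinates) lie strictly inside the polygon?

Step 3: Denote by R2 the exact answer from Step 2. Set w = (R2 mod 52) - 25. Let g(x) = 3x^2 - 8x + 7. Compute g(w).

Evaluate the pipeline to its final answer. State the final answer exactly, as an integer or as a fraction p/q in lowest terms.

835

Step 1: 6*(20)^3 + 4*(20)^2 - 3*(20)^1 + 1 = (48000) + (1600) + (-60) + (1) = 49541; answer 49541
Step 2: R1 = 49541; d = 2; cross terms: (-2*26 - 24*-29)=644, (24*2 - -33*26)=906, (-33*-29 - -2*2)=961; twice the area = |2511| = 2511; area = 2511/2; boundary points = 1 + 3 + 31 = 35; strictly interior points = area - boundary/2 + 1 = 1239; answer 1239
Step 3: R2 = 1239; w = 18; 3*(18)^2 - 8*(18)^1 + 7 = (972) + (-144) + (7) = 835; answer 835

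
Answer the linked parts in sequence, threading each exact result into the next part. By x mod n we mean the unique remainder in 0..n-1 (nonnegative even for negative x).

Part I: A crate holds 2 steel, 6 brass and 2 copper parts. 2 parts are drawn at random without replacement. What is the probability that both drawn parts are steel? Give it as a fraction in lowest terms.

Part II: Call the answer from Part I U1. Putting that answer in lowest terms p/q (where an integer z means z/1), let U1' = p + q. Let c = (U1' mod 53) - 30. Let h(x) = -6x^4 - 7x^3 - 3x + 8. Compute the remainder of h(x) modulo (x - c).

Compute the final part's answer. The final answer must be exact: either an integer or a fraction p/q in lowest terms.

-421928

Part I: total draws C(10,2) = 45; favorable C(2,2) = 1; P = 1/45; answer 1/45
Part II: U1 = 1/45; threaded value p + q = 46; c = 16; remainder = value at the root: -6*(16)^4 - 7*(16)^3 - 3*(16)^1 + 8 = (-393216) + (-28672) + (-48) + (8) = -421928; answer -421928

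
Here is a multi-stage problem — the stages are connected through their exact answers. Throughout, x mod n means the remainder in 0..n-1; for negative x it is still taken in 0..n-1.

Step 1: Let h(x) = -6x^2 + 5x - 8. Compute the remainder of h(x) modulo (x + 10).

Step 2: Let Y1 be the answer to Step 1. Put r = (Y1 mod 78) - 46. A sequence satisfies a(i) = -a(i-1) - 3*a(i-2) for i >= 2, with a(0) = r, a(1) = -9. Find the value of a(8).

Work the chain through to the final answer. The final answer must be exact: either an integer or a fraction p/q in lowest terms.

-237

Step 1: remainder = value at the root: -6*(-10)^2 + 5*(-10)^1 - 8 = (-600) + (-50) + (-8) = -658; answer -658
Step 2: Y1 = -658; r = -2; a(2) = -1*(-9) - 3*(-2) = 15; iterating: a(2)=15, a(3)=12, a(4)=-57, a(5)=21, a(6)=150, a(7)=-213, a(8)=-237; answer -237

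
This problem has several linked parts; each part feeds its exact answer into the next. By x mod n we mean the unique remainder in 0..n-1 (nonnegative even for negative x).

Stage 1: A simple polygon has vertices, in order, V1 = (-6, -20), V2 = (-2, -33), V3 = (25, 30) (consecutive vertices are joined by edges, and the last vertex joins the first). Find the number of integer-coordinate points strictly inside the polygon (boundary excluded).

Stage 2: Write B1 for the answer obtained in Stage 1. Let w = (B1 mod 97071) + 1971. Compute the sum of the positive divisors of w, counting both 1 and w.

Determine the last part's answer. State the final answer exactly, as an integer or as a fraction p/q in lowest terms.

Stage 1: cross terms: (-6*-33 - -2*-20)=158, (-2*30 - 25*-33)=765, (25*-20 - -6*30)=-320; twice the area = |603| = 603; area = 603/2; boundary points = 1 + 9 + 1 = 11; strictly interior points = area - boundary/2 + 1 = 297; answer 297
Stage 2: B1 = 297; w = 2268; 2268 = 2^2 * 3^4 * 7; sigma = (1 + 2 + 4) * (1 + 3 + 9 + 27 + 81) * (1 + 7) = 7 * 121 * 8 = 6776; answer 6776

6776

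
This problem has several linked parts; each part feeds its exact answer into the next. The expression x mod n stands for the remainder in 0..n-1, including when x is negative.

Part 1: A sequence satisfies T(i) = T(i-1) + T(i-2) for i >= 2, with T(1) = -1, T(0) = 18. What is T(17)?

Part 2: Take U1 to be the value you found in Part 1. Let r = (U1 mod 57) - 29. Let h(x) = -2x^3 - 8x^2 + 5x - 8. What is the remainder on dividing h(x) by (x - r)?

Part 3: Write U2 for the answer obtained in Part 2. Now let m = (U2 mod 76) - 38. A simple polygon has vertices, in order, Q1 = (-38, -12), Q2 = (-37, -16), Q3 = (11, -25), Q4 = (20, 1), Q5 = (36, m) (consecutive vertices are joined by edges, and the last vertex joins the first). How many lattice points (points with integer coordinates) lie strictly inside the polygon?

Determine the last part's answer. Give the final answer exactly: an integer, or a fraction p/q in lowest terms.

Part 1: T(2) = 1*(-1) + 1*(18) = 17; iterating: T(2)=17, T(3)=16, T(4)=33, T(5)=49, T(6)=82, T(7)=131, T(8)=213, T(9)=344, T(10)=557, T(11)=901, T(12)=1458, T(13)=2359, T(14)=3817, T(15)=6176, T(16)=9993, T(17)=16169; answer 16169
Part 2: U1 = 16169; r = 9; remainder = value at the root: -2*(9)^3 - 8*(9)^2 + 5*(9)^1 - 8 = (-1458) + (-648) + (45) + (-8) = -2069; answer -2069
Part 3: U2 = -2069; m = 21; cross terms: (-38*-16 - -37*-12)=164, (-37*-25 - 11*-16)=1101, (11*1 - 20*-25)=511, (20*21 - 36*1)=384, (36*-12 - -38*21)=366; twice the area = |2526| = 2526; area = 1263; boundary points = 1 + 3 + 1 + 4 + 1 = 10; strictly interior points = area - boundary/2 + 1 = 1259; answer 1259

1259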